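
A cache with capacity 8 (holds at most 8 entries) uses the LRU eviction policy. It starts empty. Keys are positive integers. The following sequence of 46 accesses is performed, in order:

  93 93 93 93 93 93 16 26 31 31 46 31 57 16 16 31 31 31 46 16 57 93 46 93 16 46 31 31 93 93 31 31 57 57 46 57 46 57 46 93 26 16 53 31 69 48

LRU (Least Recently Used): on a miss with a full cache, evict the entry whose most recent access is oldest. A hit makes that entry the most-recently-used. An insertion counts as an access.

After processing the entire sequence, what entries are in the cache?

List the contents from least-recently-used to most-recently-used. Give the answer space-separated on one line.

LRU simulation (capacity=8):
  1. access 93: MISS. Cache (LRU->MRU): [93]
  2. access 93: HIT. Cache (LRU->MRU): [93]
  3. access 93: HIT. Cache (LRU->MRU): [93]
  4. access 93: HIT. Cache (LRU->MRU): [93]
  5. access 93: HIT. Cache (LRU->MRU): [93]
  6. access 93: HIT. Cache (LRU->MRU): [93]
  7. access 16: MISS. Cache (LRU->MRU): [93 16]
  8. access 26: MISS. Cache (LRU->MRU): [93 16 26]
  9. access 31: MISS. Cache (LRU->MRU): [93 16 26 31]
  10. access 31: HIT. Cache (LRU->MRU): [93 16 26 31]
  11. access 46: MISS. Cache (LRU->MRU): [93 16 26 31 46]
  12. access 31: HIT. Cache (LRU->MRU): [93 16 26 46 31]
  13. access 57: MISS. Cache (LRU->MRU): [93 16 26 46 31 57]
  14. access 16: HIT. Cache (LRU->MRU): [93 26 46 31 57 16]
  15. access 16: HIT. Cache (LRU->MRU): [93 26 46 31 57 16]
  16. access 31: HIT. Cache (LRU->MRU): [93 26 46 57 16 31]
  17. access 31: HIT. Cache (LRU->MRU): [93 26 46 57 16 31]
  18. access 31: HIT. Cache (LRU->MRU): [93 26 46 57 16 31]
  19. access 46: HIT. Cache (LRU->MRU): [93 26 57 16 31 46]
  20. access 16: HIT. Cache (LRU->MRU): [93 26 57 31 46 16]
  21. access 57: HIT. Cache (LRU->MRU): [93 26 31 46 16 57]
  22. access 93: HIT. Cache (LRU->MRU): [26 31 46 16 57 93]
  23. access 46: HIT. Cache (LRU->MRU): [26 31 16 57 93 46]
  24. access 93: HIT. Cache (LRU->MRU): [26 31 16 57 46 93]
  25. access 16: HIT. Cache (LRU->MRU): [26 31 57 46 93 16]
  26. access 46: HIT. Cache (LRU->MRU): [26 31 57 93 16 46]
  27. access 31: HIT. Cache (LRU->MRU): [26 57 93 16 46 31]
  28. access 31: HIT. Cache (LRU->MRU): [26 57 93 16 46 31]
  29. access 93: HIT. Cache (LRU->MRU): [26 57 16 46 31 93]
  30. access 93: HIT. Cache (LRU->MRU): [26 57 16 46 31 93]
  31. access 31: HIT. Cache (LRU->MRU): [26 57 16 46 93 31]
  32. access 31: HIT. Cache (LRU->MRU): [26 57 16 46 93 31]
  33. access 57: HIT. Cache (LRU->MRU): [26 16 46 93 31 57]
  34. access 57: HIT. Cache (LRU->MRU): [26 16 46 93 31 57]
  35. access 46: HIT. Cache (LRU->MRU): [26 16 93 31 57 46]
  36. access 57: HIT. Cache (LRU->MRU): [26 16 93 31 46 57]
  37. access 46: HIT. Cache (LRU->MRU): [26 16 93 31 57 46]
  38. access 57: HIT. Cache (LRU->MRU): [26 16 93 31 46 57]
  39. access 46: HIT. Cache (LRU->MRU): [26 16 93 31 57 46]
  40. access 93: HIT. Cache (LRU->MRU): [26 16 31 57 46 93]
  41. access 26: HIT. Cache (LRU->MRU): [16 31 57 46 93 26]
  42. access 16: HIT. Cache (LRU->MRU): [31 57 46 93 26 16]
  43. access 53: MISS. Cache (LRU->MRU): [31 57 46 93 26 16 53]
  44. access 31: HIT. Cache (LRU->MRU): [57 46 93 26 16 53 31]
  45. access 69: MISS. Cache (LRU->MRU): [57 46 93 26 16 53 31 69]
  46. access 48: MISS, evict 57. Cache (LRU->MRU): [46 93 26 16 53 31 69 48]
Total: 37 hits, 9 misses, 1 evictions

Answer: 46 93 26 16 53 31 69 48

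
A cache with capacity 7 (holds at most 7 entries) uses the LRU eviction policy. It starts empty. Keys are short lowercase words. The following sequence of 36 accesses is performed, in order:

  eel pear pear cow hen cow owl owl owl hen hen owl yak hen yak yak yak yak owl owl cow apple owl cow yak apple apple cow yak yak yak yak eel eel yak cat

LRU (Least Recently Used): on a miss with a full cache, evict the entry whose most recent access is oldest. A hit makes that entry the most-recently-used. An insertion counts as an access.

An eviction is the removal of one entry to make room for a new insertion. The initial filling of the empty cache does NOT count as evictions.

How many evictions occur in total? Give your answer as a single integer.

LRU simulation (capacity=7):
  1. access eel: MISS. Cache (LRU->MRU): [eel]
  2. access pear: MISS. Cache (LRU->MRU): [eel pear]
  3. access pear: HIT. Cache (LRU->MRU): [eel pear]
  4. access cow: MISS. Cache (LRU->MRU): [eel pear cow]
  5. access hen: MISS. Cache (LRU->MRU): [eel pear cow hen]
  6. access cow: HIT. Cache (LRU->MRU): [eel pear hen cow]
  7. access owl: MISS. Cache (LRU->MRU): [eel pear hen cow owl]
  8. access owl: HIT. Cache (LRU->MRU): [eel pear hen cow owl]
  9. access owl: HIT. Cache (LRU->MRU): [eel pear hen cow owl]
  10. access hen: HIT. Cache (LRU->MRU): [eel pear cow owl hen]
  11. access hen: HIT. Cache (LRU->MRU): [eel pear cow owl hen]
  12. access owl: HIT. Cache (LRU->MRU): [eel pear cow hen owl]
  13. access yak: MISS. Cache (LRU->MRU): [eel pear cow hen owl yak]
  14. access hen: HIT. Cache (LRU->MRU): [eel pear cow owl yak hen]
  15. access yak: HIT. Cache (LRU->MRU): [eel pear cow owl hen yak]
  16. access yak: HIT. Cache (LRU->MRU): [eel pear cow owl hen yak]
  17. access yak: HIT. Cache (LRU->MRU): [eel pear cow owl hen yak]
  18. access yak: HIT. Cache (LRU->MRU): [eel pear cow owl hen yak]
  19. access owl: HIT. Cache (LRU->MRU): [eel pear cow hen yak owl]
  20. access owl: HIT. Cache (LRU->MRU): [eel pear cow hen yak owl]
  21. access cow: HIT. Cache (LRU->MRU): [eel pear hen yak owl cow]
  22. access apple: MISS. Cache (LRU->MRU): [eel pear hen yak owl cow apple]
  23. access owl: HIT. Cache (LRU->MRU): [eel pear hen yak cow apple owl]
  24. access cow: HIT. Cache (LRU->MRU): [eel pear hen yak apple owl cow]
  25. access yak: HIT. Cache (LRU->MRU): [eel pear hen apple owl cow yak]
  26. access apple: HIT. Cache (LRU->MRU): [eel pear hen owl cow yak apple]
  27. access apple: HIT. Cache (LRU->MRU): [eel pear hen owl cow yak apple]
  28. access cow: HIT. Cache (LRU->MRU): [eel pear hen owl yak apple cow]
  29. access yak: HIT. Cache (LRU->MRU): [eel pear hen owl apple cow yak]
  30. access yak: HIT. Cache (LRU->MRU): [eel pear hen owl apple cow yak]
  31. access yak: HIT. Cache (LRU->MRU): [eel pear hen owl apple cow yak]
  32. access yak: HIT. Cache (LRU->MRU): [eel pear hen owl apple cow yak]
  33. access eel: HIT. Cache (LRU->MRU): [pear hen owl apple cow yak eel]
  34. access eel: HIT. Cache (LRU->MRU): [pear hen owl apple cow yak eel]
  35. access yak: HIT. Cache (LRU->MRU): [pear hen owl apple cow eel yak]
  36. access cat: MISS, evict pear. Cache (LRU->MRU): [hen owl apple cow eel yak cat]
Total: 28 hits, 8 misses, 1 evictions

Answer: 1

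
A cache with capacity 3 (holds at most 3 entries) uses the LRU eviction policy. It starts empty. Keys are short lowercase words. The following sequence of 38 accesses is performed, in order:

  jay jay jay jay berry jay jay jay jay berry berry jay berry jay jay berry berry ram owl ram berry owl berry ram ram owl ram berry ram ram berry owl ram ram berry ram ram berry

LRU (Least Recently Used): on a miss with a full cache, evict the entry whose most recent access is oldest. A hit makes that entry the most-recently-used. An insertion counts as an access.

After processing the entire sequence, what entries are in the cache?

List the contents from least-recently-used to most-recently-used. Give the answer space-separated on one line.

LRU simulation (capacity=3):
  1. access jay: MISS. Cache (LRU->MRU): [jay]
  2. access jay: HIT. Cache (LRU->MRU): [jay]
  3. access jay: HIT. Cache (LRU->MRU): [jay]
  4. access jay: HIT. Cache (LRU->MRU): [jay]
  5. access berry: MISS. Cache (LRU->MRU): [jay berry]
  6. access jay: HIT. Cache (LRU->MRU): [berry jay]
  7. access jay: HIT. Cache (LRU->MRU): [berry jay]
  8. access jay: HIT. Cache (LRU->MRU): [berry jay]
  9. access jay: HIT. Cache (LRU->MRU): [berry jay]
  10. access berry: HIT. Cache (LRU->MRU): [jay berry]
  11. access berry: HIT. Cache (LRU->MRU): [jay berry]
  12. access jay: HIT. Cache (LRU->MRU): [berry jay]
  13. access berry: HIT. Cache (LRU->MRU): [jay berry]
  14. access jay: HIT. Cache (LRU->MRU): [berry jay]
  15. access jay: HIT. Cache (LRU->MRU): [berry jay]
  16. access berry: HIT. Cache (LRU->MRU): [jay berry]
  17. access berry: HIT. Cache (LRU->MRU): [jay berry]
  18. access ram: MISS. Cache (LRU->MRU): [jay berry ram]
  19. access owl: MISS, evict jay. Cache (LRU->MRU): [berry ram owl]
  20. access ram: HIT. Cache (LRU->MRU): [berry owl ram]
  21. access berry: HIT. Cache (LRU->MRU): [owl ram berry]
  22. access owl: HIT. Cache (LRU->MRU): [ram berry owl]
  23. access berry: HIT. Cache (LRU->MRU): [ram owl berry]
  24. access ram: HIT. Cache (LRU->MRU): [owl berry ram]
  25. access ram: HIT. Cache (LRU->MRU): [owl berry ram]
  26. access owl: HIT. Cache (LRU->MRU): [berry ram owl]
  27. access ram: HIT. Cache (LRU->MRU): [berry owl ram]
  28. access berry: HIT. Cache (LRU->MRU): [owl ram berry]
  29. access ram: HIT. Cache (LRU->MRU): [owl berry ram]
  30. access ram: HIT. Cache (LRU->MRU): [owl berry ram]
  31. access berry: HIT. Cache (LRU->MRU): [owl ram berry]
  32. access owl: HIT. Cache (LRU->MRU): [ram berry owl]
  33. access ram: HIT. Cache (LRU->MRU): [berry owl ram]
  34. access ram: HIT. Cache (LRU->MRU): [berry owl ram]
  35. access berry: HIT. Cache (LRU->MRU): [owl ram berry]
  36. access ram: HIT. Cache (LRU->MRU): [owl berry ram]
  37. access ram: HIT. Cache (LRU->MRU): [owl berry ram]
  38. access berry: HIT. Cache (LRU->MRU): [owl ram berry]
Total: 34 hits, 4 misses, 1 evictions

Answer: owl ram berry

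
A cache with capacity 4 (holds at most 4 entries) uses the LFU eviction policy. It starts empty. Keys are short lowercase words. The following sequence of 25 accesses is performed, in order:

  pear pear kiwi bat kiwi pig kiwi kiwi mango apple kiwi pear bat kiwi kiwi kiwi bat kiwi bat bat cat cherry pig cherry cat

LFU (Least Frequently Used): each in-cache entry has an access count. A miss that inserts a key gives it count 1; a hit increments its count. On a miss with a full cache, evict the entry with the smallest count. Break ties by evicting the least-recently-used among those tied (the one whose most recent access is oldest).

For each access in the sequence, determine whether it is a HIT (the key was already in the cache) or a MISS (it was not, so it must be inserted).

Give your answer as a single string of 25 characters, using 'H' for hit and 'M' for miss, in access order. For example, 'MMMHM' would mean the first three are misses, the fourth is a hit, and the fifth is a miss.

LFU simulation (capacity=4):
  1. access pear: MISS. Cache: [pear(c=1)]
  2. access pear: HIT, count now 2. Cache: [pear(c=2)]
  3. access kiwi: MISS. Cache: [kiwi(c=1) pear(c=2)]
  4. access bat: MISS. Cache: [kiwi(c=1) bat(c=1) pear(c=2)]
  5. access kiwi: HIT, count now 2. Cache: [bat(c=1) pear(c=2) kiwi(c=2)]
  6. access pig: MISS. Cache: [bat(c=1) pig(c=1) pear(c=2) kiwi(c=2)]
  7. access kiwi: HIT, count now 3. Cache: [bat(c=1) pig(c=1) pear(c=2) kiwi(c=3)]
  8. access kiwi: HIT, count now 4. Cache: [bat(c=1) pig(c=1) pear(c=2) kiwi(c=4)]
  9. access mango: MISS, evict bat(c=1). Cache: [pig(c=1) mango(c=1) pear(c=2) kiwi(c=4)]
  10. access apple: MISS, evict pig(c=1). Cache: [mango(c=1) apple(c=1) pear(c=2) kiwi(c=4)]
  11. access kiwi: HIT, count now 5. Cache: [mango(c=1) apple(c=1) pear(c=2) kiwi(c=5)]
  12. access pear: HIT, count now 3. Cache: [mango(c=1) apple(c=1) pear(c=3) kiwi(c=5)]
  13. access bat: MISS, evict mango(c=1). Cache: [apple(c=1) bat(c=1) pear(c=3) kiwi(c=5)]
  14. access kiwi: HIT, count now 6. Cache: [apple(c=1) bat(c=1) pear(c=3) kiwi(c=6)]
  15. access kiwi: HIT, count now 7. Cache: [apple(c=1) bat(c=1) pear(c=3) kiwi(c=7)]
  16. access kiwi: HIT, count now 8. Cache: [apple(c=1) bat(c=1) pear(c=3) kiwi(c=8)]
  17. access bat: HIT, count now 2. Cache: [apple(c=1) bat(c=2) pear(c=3) kiwi(c=8)]
  18. access kiwi: HIT, count now 9. Cache: [apple(c=1) bat(c=2) pear(c=3) kiwi(c=9)]
  19. access bat: HIT, count now 3. Cache: [apple(c=1) pear(c=3) bat(c=3) kiwi(c=9)]
  20. access bat: HIT, count now 4. Cache: [apple(c=1) pear(c=3) bat(c=4) kiwi(c=9)]
  21. access cat: MISS, evict apple(c=1). Cache: [cat(c=1) pear(c=3) bat(c=4) kiwi(c=9)]
  22. access cherry: MISS, evict cat(c=1). Cache: [cherry(c=1) pear(c=3) bat(c=4) kiwi(c=9)]
  23. access pig: MISS, evict cherry(c=1). Cache: [pig(c=1) pear(c=3) bat(c=4) kiwi(c=9)]
  24. access cherry: MISS, evict pig(c=1). Cache: [cherry(c=1) pear(c=3) bat(c=4) kiwi(c=9)]
  25. access cat: MISS, evict cherry(c=1). Cache: [cat(c=1) pear(c=3) bat(c=4) kiwi(c=9)]
Total: 13 hits, 12 misses, 8 evictions

Answer: MHMMHMHHMMHHMHHHHHHHMMMMM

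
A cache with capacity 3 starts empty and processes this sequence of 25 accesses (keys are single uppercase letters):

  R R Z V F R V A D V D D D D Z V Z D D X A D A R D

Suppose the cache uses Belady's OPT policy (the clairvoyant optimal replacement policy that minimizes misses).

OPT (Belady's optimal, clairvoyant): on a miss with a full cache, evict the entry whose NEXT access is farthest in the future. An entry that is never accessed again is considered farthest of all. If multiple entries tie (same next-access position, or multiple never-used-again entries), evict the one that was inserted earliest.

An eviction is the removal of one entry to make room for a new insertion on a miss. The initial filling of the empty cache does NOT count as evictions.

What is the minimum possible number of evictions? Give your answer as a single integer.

Answer: 7

Derivation:
OPT (Belady) simulation (capacity=3):
  1. access R: MISS. Cache: [R]
  2. access R: HIT. Next use of R: step 6. Cache: [R]
  3. access Z: MISS. Cache: [R Z]
  4. access V: MISS. Cache: [R Z V]
  5. access F: MISS, evict Z (next use: step 15). Cache: [R V F]
  6. access R: HIT. Next use of R: step 24. Cache: [R V F]
  7. access V: HIT. Next use of V: step 10. Cache: [R V F]
  8. access A: MISS, evict F (next use: never). Cache: [R V A]
  9. access D: MISS, evict R (next use: step 24). Cache: [V A D]
  10. access V: HIT. Next use of V: step 16. Cache: [V A D]
  11. access D: HIT. Next use of D: step 12. Cache: [V A D]
  12. access D: HIT. Next use of D: step 13. Cache: [V A D]
  13. access D: HIT. Next use of D: step 14. Cache: [V A D]
  14. access D: HIT. Next use of D: step 18. Cache: [V A D]
  15. access Z: MISS, evict A (next use: step 21). Cache: [V D Z]
  16. access V: HIT. Next use of V: never. Cache: [V D Z]
  17. access Z: HIT. Next use of Z: never. Cache: [V D Z]
  18. access D: HIT. Next use of D: step 19. Cache: [V D Z]
  19. access D: HIT. Next use of D: step 22. Cache: [V D Z]
  20. access X: MISS, evict V (next use: never). Cache: [D Z X]
  21. access A: MISS, evict Z (next use: never). Cache: [D X A]
  22. access D: HIT. Next use of D: step 25. Cache: [D X A]
  23. access A: HIT. Next use of A: never. Cache: [D X A]
  24. access R: MISS, evict X (next use: never). Cache: [D A R]
  25. access D: HIT. Next use of D: never. Cache: [D A R]
Total: 15 hits, 10 misses, 7 evictions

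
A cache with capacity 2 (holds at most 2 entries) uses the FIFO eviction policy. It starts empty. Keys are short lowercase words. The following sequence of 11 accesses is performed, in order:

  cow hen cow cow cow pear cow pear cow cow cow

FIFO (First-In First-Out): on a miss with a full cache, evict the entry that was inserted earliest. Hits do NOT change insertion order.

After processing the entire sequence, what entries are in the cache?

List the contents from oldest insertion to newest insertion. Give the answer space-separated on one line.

FIFO simulation (capacity=2):
  1. access cow: MISS. Cache (old->new): [cow]
  2. access hen: MISS. Cache (old->new): [cow hen]
  3. access cow: HIT. Cache (old->new): [cow hen]
  4. access cow: HIT. Cache (old->new): [cow hen]
  5. access cow: HIT. Cache (old->new): [cow hen]
  6. access pear: MISS, evict cow. Cache (old->new): [hen pear]
  7. access cow: MISS, evict hen. Cache (old->new): [pear cow]
  8. access pear: HIT. Cache (old->new): [pear cow]
  9. access cow: HIT. Cache (old->new): [pear cow]
  10. access cow: HIT. Cache (old->new): [pear cow]
  11. access cow: HIT. Cache (old->new): [pear cow]
Total: 7 hits, 4 misses, 2 evictions

Answer: pear cow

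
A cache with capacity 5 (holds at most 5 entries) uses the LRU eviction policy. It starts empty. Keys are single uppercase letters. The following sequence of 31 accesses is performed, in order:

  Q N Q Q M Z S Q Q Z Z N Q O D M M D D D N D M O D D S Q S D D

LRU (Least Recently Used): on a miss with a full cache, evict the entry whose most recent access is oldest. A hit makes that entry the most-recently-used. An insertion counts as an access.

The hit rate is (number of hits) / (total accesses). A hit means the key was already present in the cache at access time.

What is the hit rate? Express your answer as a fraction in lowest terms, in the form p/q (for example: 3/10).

Answer: 21/31

Derivation:
LRU simulation (capacity=5):
  1. access Q: MISS. Cache (LRU->MRU): [Q]
  2. access N: MISS. Cache (LRU->MRU): [Q N]
  3. access Q: HIT. Cache (LRU->MRU): [N Q]
  4. access Q: HIT. Cache (LRU->MRU): [N Q]
  5. access M: MISS. Cache (LRU->MRU): [N Q M]
  6. access Z: MISS. Cache (LRU->MRU): [N Q M Z]
  7. access S: MISS. Cache (LRU->MRU): [N Q M Z S]
  8. access Q: HIT. Cache (LRU->MRU): [N M Z S Q]
  9. access Q: HIT. Cache (LRU->MRU): [N M Z S Q]
  10. access Z: HIT. Cache (LRU->MRU): [N M S Q Z]
  11. access Z: HIT. Cache (LRU->MRU): [N M S Q Z]
  12. access N: HIT. Cache (LRU->MRU): [M S Q Z N]
  13. access Q: HIT. Cache (LRU->MRU): [M S Z N Q]
  14. access O: MISS, evict M. Cache (LRU->MRU): [S Z N Q O]
  15. access D: MISS, evict S. Cache (LRU->MRU): [Z N Q O D]
  16. access M: MISS, evict Z. Cache (LRU->MRU): [N Q O D M]
  17. access M: HIT. Cache (LRU->MRU): [N Q O D M]
  18. access D: HIT. Cache (LRU->MRU): [N Q O M D]
  19. access D: HIT. Cache (LRU->MRU): [N Q O M D]
  20. access D: HIT. Cache (LRU->MRU): [N Q O M D]
  21. access N: HIT. Cache (LRU->MRU): [Q O M D N]
  22. access D: HIT. Cache (LRU->MRU): [Q O M N D]
  23. access M: HIT. Cache (LRU->MRU): [Q O N D M]
  24. access O: HIT. Cache (LRU->MRU): [Q N D M O]
  25. access D: HIT. Cache (LRU->MRU): [Q N M O D]
  26. access D: HIT. Cache (LRU->MRU): [Q N M O D]
  27. access S: MISS, evict Q. Cache (LRU->MRU): [N M O D S]
  28. access Q: MISS, evict N. Cache (LRU->MRU): [M O D S Q]
  29. access S: HIT. Cache (LRU->MRU): [M O D Q S]
  30. access D: HIT. Cache (LRU->MRU): [M O Q S D]
  31. access D: HIT. Cache (LRU->MRU): [M O Q S D]
Total: 21 hits, 10 misses, 5 evictions

Hit rate = 21/31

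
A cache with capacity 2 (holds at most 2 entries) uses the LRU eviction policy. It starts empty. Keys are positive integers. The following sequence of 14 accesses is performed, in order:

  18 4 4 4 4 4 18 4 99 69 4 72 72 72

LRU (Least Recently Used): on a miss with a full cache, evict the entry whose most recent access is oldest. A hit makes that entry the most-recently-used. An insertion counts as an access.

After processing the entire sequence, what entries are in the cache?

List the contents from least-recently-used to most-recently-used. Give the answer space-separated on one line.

Answer: 4 72

Derivation:
LRU simulation (capacity=2):
  1. access 18: MISS. Cache (LRU->MRU): [18]
  2. access 4: MISS. Cache (LRU->MRU): [18 4]
  3. access 4: HIT. Cache (LRU->MRU): [18 4]
  4. access 4: HIT. Cache (LRU->MRU): [18 4]
  5. access 4: HIT. Cache (LRU->MRU): [18 4]
  6. access 4: HIT. Cache (LRU->MRU): [18 4]
  7. access 18: HIT. Cache (LRU->MRU): [4 18]
  8. access 4: HIT. Cache (LRU->MRU): [18 4]
  9. access 99: MISS, evict 18. Cache (LRU->MRU): [4 99]
  10. access 69: MISS, evict 4. Cache (LRU->MRU): [99 69]
  11. access 4: MISS, evict 99. Cache (LRU->MRU): [69 4]
  12. access 72: MISS, evict 69. Cache (LRU->MRU): [4 72]
  13. access 72: HIT. Cache (LRU->MRU): [4 72]
  14. access 72: HIT. Cache (LRU->MRU): [4 72]
Total: 8 hits, 6 misses, 4 evictions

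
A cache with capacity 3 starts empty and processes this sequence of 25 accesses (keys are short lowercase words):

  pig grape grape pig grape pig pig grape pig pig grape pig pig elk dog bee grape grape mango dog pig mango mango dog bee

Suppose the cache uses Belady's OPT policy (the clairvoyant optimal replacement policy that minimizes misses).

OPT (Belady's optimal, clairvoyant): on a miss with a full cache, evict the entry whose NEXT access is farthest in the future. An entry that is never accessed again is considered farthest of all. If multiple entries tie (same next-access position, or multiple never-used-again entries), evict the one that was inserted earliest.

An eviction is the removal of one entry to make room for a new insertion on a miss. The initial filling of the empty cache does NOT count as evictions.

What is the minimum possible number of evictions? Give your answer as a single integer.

OPT (Belady) simulation (capacity=3):
  1. access pig: MISS. Cache: [pig]
  2. access grape: MISS. Cache: [pig grape]
  3. access grape: HIT. Next use of grape: step 5. Cache: [pig grape]
  4. access pig: HIT. Next use of pig: step 6. Cache: [pig grape]
  5. access grape: HIT. Next use of grape: step 8. Cache: [pig grape]
  6. access pig: HIT. Next use of pig: step 7. Cache: [pig grape]
  7. access pig: HIT. Next use of pig: step 9. Cache: [pig grape]
  8. access grape: HIT. Next use of grape: step 11. Cache: [pig grape]
  9. access pig: HIT. Next use of pig: step 10. Cache: [pig grape]
  10. access pig: HIT. Next use of pig: step 12. Cache: [pig grape]
  11. access grape: HIT. Next use of grape: step 17. Cache: [pig grape]
  12. access pig: HIT. Next use of pig: step 13. Cache: [pig grape]
  13. access pig: HIT. Next use of pig: step 21. Cache: [pig grape]
  14. access elk: MISS. Cache: [pig grape elk]
  15. access dog: MISS, evict elk (next use: never). Cache: [pig grape dog]
  16. access bee: MISS, evict pig (next use: step 21). Cache: [grape dog bee]
  17. access grape: HIT. Next use of grape: step 18. Cache: [grape dog bee]
  18. access grape: HIT. Next use of grape: never. Cache: [grape dog bee]
  19. access mango: MISS, evict grape (next use: never). Cache: [dog bee mango]
  20. access dog: HIT. Next use of dog: step 24. Cache: [dog bee mango]
  21. access pig: MISS, evict bee (next use: step 25). Cache: [dog mango pig]
  22. access mango: HIT. Next use of mango: step 23. Cache: [dog mango pig]
  23. access mango: HIT. Next use of mango: never. Cache: [dog mango pig]
  24. access dog: HIT. Next use of dog: never. Cache: [dog mango pig]
  25. access bee: MISS, evict dog (next use: never). Cache: [mango pig bee]
Total: 17 hits, 8 misses, 5 evictions

Answer: 5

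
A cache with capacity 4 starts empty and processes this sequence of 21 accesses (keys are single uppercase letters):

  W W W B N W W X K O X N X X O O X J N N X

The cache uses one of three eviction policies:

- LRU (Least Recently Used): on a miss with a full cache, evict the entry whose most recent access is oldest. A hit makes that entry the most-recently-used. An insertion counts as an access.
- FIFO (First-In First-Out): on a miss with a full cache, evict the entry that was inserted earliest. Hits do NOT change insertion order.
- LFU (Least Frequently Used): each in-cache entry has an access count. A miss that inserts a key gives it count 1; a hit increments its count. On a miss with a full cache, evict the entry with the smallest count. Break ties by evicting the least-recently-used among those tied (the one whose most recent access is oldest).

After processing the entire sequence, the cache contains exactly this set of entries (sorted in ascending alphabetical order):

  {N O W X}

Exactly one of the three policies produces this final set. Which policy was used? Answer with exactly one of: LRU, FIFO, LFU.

Answer: LFU

Derivation:
Simulating under each policy and comparing final sets:
  LRU: final set = {J N O X} -> differs
  FIFO: final set = {J N O X} -> differs
  LFU: final set = {N O W X} -> MATCHES target
Only LFU produces the target set.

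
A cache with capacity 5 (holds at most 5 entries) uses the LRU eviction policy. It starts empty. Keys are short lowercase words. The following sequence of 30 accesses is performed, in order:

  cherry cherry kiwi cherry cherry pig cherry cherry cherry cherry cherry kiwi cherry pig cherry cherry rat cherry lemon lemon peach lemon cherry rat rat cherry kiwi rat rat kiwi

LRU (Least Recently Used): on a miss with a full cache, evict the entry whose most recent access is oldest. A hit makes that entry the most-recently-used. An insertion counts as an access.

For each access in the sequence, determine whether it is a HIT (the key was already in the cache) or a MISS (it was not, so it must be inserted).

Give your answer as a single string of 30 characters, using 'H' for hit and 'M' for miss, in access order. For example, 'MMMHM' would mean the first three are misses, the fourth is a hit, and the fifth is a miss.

LRU simulation (capacity=5):
  1. access cherry: MISS. Cache (LRU->MRU): [cherry]
  2. access cherry: HIT. Cache (LRU->MRU): [cherry]
  3. access kiwi: MISS. Cache (LRU->MRU): [cherry kiwi]
  4. access cherry: HIT. Cache (LRU->MRU): [kiwi cherry]
  5. access cherry: HIT. Cache (LRU->MRU): [kiwi cherry]
  6. access pig: MISS. Cache (LRU->MRU): [kiwi cherry pig]
  7. access cherry: HIT. Cache (LRU->MRU): [kiwi pig cherry]
  8. access cherry: HIT. Cache (LRU->MRU): [kiwi pig cherry]
  9. access cherry: HIT. Cache (LRU->MRU): [kiwi pig cherry]
  10. access cherry: HIT. Cache (LRU->MRU): [kiwi pig cherry]
  11. access cherry: HIT. Cache (LRU->MRU): [kiwi pig cherry]
  12. access kiwi: HIT. Cache (LRU->MRU): [pig cherry kiwi]
  13. access cherry: HIT. Cache (LRU->MRU): [pig kiwi cherry]
  14. access pig: HIT. Cache (LRU->MRU): [kiwi cherry pig]
  15. access cherry: HIT. Cache (LRU->MRU): [kiwi pig cherry]
  16. access cherry: HIT. Cache (LRU->MRU): [kiwi pig cherry]
  17. access rat: MISS. Cache (LRU->MRU): [kiwi pig cherry rat]
  18. access cherry: HIT. Cache (LRU->MRU): [kiwi pig rat cherry]
  19. access lemon: MISS. Cache (LRU->MRU): [kiwi pig rat cherry lemon]
  20. access lemon: HIT. Cache (LRU->MRU): [kiwi pig rat cherry lemon]
  21. access peach: MISS, evict kiwi. Cache (LRU->MRU): [pig rat cherry lemon peach]
  22. access lemon: HIT. Cache (LRU->MRU): [pig rat cherry peach lemon]
  23. access cherry: HIT. Cache (LRU->MRU): [pig rat peach lemon cherry]
  24. access rat: HIT. Cache (LRU->MRU): [pig peach lemon cherry rat]
  25. access rat: HIT. Cache (LRU->MRU): [pig peach lemon cherry rat]
  26. access cherry: HIT. Cache (LRU->MRU): [pig peach lemon rat cherry]
  27. access kiwi: MISS, evict pig. Cache (LRU->MRU): [peach lemon rat cherry kiwi]
  28. access rat: HIT. Cache (LRU->MRU): [peach lemon cherry kiwi rat]
  29. access rat: HIT. Cache (LRU->MRU): [peach lemon cherry kiwi rat]
  30. access kiwi: HIT. Cache (LRU->MRU): [peach lemon cherry rat kiwi]
Total: 23 hits, 7 misses, 2 evictions

Answer: MHMHHMHHHHHHHHHHMHMHMHHHHHMHHH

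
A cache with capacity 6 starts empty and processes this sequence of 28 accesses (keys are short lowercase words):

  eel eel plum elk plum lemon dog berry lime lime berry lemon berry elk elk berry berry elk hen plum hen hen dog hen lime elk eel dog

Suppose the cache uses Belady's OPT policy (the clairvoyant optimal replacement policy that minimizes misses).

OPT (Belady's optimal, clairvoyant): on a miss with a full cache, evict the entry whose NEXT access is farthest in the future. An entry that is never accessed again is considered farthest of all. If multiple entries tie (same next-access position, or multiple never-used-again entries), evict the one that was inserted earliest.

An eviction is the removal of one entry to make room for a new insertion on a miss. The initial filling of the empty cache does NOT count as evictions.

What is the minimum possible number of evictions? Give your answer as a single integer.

Answer: 3

Derivation:
OPT (Belady) simulation (capacity=6):
  1. access eel: MISS. Cache: [eel]
  2. access eel: HIT. Next use of eel: step 27. Cache: [eel]
  3. access plum: MISS. Cache: [eel plum]
  4. access elk: MISS. Cache: [eel plum elk]
  5. access plum: HIT. Next use of plum: step 20. Cache: [eel plum elk]
  6. access lemon: MISS. Cache: [eel plum elk lemon]
  7. access dog: MISS. Cache: [eel plum elk lemon dog]
  8. access berry: MISS. Cache: [eel plum elk lemon dog berry]
  9. access lime: MISS, evict eel (next use: step 27). Cache: [plum elk lemon dog berry lime]
  10. access lime: HIT. Next use of lime: step 25. Cache: [plum elk lemon dog berry lime]
  11. access berry: HIT. Next use of berry: step 13. Cache: [plum elk lemon dog berry lime]
  12. access lemon: HIT. Next use of lemon: never. Cache: [plum elk lemon dog berry lime]
  13. access berry: HIT. Next use of berry: step 16. Cache: [plum elk lemon dog berry lime]
  14. access elk: HIT. Next use of elk: step 15. Cache: [plum elk lemon dog berry lime]
  15. access elk: HIT. Next use of elk: step 18. Cache: [plum elk lemon dog berry lime]
  16. access berry: HIT. Next use of berry: step 17. Cache: [plum elk lemon dog berry lime]
  17. access berry: HIT. Next use of berry: never. Cache: [plum elk lemon dog berry lime]
  18. access elk: HIT. Next use of elk: step 26. Cache: [plum elk lemon dog berry lime]
  19. access hen: MISS, evict lemon (next use: never). Cache: [plum elk dog berry lime hen]
  20. access plum: HIT. Next use of plum: never. Cache: [plum elk dog berry lime hen]
  21. access hen: HIT. Next use of hen: step 22. Cache: [plum elk dog berry lime hen]
  22. access hen: HIT. Next use of hen: step 24. Cache: [plum elk dog berry lime hen]
  23. access dog: HIT. Next use of dog: step 28. Cache: [plum elk dog berry lime hen]
  24. access hen: HIT. Next use of hen: never. Cache: [plum elk dog berry lime hen]
  25. access lime: HIT. Next use of lime: never. Cache: [plum elk dog berry lime hen]
  26. access elk: HIT. Next use of elk: never. Cache: [plum elk dog berry lime hen]
  27. access eel: MISS, evict plum (next use: never). Cache: [elk dog berry lime hen eel]
  28. access dog: HIT. Next use of dog: never. Cache: [elk dog berry lime hen eel]
Total: 19 hits, 9 misses, 3 evictions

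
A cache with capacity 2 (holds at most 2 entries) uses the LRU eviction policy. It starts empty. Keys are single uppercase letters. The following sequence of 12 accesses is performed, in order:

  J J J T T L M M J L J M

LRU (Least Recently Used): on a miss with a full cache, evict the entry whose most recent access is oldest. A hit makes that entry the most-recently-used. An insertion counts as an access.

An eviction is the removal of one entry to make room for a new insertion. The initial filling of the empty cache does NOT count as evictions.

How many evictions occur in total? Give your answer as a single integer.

Answer: 5

Derivation:
LRU simulation (capacity=2):
  1. access J: MISS. Cache (LRU->MRU): [J]
  2. access J: HIT. Cache (LRU->MRU): [J]
  3. access J: HIT. Cache (LRU->MRU): [J]
  4. access T: MISS. Cache (LRU->MRU): [J T]
  5. access T: HIT. Cache (LRU->MRU): [J T]
  6. access L: MISS, evict J. Cache (LRU->MRU): [T L]
  7. access M: MISS, evict T. Cache (LRU->MRU): [L M]
  8. access M: HIT. Cache (LRU->MRU): [L M]
  9. access J: MISS, evict L. Cache (LRU->MRU): [M J]
  10. access L: MISS, evict M. Cache (LRU->MRU): [J L]
  11. access J: HIT. Cache (LRU->MRU): [L J]
  12. access M: MISS, evict L. Cache (LRU->MRU): [J M]
Total: 5 hits, 7 misses, 5 evictions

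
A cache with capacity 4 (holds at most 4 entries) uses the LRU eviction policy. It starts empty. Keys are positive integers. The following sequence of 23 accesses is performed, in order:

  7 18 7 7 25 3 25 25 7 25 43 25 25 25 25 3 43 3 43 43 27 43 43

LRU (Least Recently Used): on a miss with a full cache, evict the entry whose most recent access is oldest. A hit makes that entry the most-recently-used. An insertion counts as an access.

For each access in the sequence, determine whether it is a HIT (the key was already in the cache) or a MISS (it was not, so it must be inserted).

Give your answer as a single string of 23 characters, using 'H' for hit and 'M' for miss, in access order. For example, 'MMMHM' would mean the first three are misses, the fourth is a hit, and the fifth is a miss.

Answer: MMHHMMHHHHMHHHHHHHHHMHH

Derivation:
LRU simulation (capacity=4):
  1. access 7: MISS. Cache (LRU->MRU): [7]
  2. access 18: MISS. Cache (LRU->MRU): [7 18]
  3. access 7: HIT. Cache (LRU->MRU): [18 7]
  4. access 7: HIT. Cache (LRU->MRU): [18 7]
  5. access 25: MISS. Cache (LRU->MRU): [18 7 25]
  6. access 3: MISS. Cache (LRU->MRU): [18 7 25 3]
  7. access 25: HIT. Cache (LRU->MRU): [18 7 3 25]
  8. access 25: HIT. Cache (LRU->MRU): [18 7 3 25]
  9. access 7: HIT. Cache (LRU->MRU): [18 3 25 7]
  10. access 25: HIT. Cache (LRU->MRU): [18 3 7 25]
  11. access 43: MISS, evict 18. Cache (LRU->MRU): [3 7 25 43]
  12. access 25: HIT. Cache (LRU->MRU): [3 7 43 25]
  13. access 25: HIT. Cache (LRU->MRU): [3 7 43 25]
  14. access 25: HIT. Cache (LRU->MRU): [3 7 43 25]
  15. access 25: HIT. Cache (LRU->MRU): [3 7 43 25]
  16. access 3: HIT. Cache (LRU->MRU): [7 43 25 3]
  17. access 43: HIT. Cache (LRU->MRU): [7 25 3 43]
  18. access 3: HIT. Cache (LRU->MRU): [7 25 43 3]
  19. access 43: HIT. Cache (LRU->MRU): [7 25 3 43]
  20. access 43: HIT. Cache (LRU->MRU): [7 25 3 43]
  21. access 27: MISS, evict 7. Cache (LRU->MRU): [25 3 43 27]
  22. access 43: HIT. Cache (LRU->MRU): [25 3 27 43]
  23. access 43: HIT. Cache (LRU->MRU): [25 3 27 43]
Total: 17 hits, 6 misses, 2 evictions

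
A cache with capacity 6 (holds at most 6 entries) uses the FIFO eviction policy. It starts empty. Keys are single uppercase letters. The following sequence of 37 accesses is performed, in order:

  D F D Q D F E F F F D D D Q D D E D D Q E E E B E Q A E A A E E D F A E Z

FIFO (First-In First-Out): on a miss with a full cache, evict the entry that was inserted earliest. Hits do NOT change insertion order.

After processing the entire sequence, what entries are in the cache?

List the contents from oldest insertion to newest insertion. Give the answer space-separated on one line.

FIFO simulation (capacity=6):
  1. access D: MISS. Cache (old->new): [D]
  2. access F: MISS. Cache (old->new): [D F]
  3. access D: HIT. Cache (old->new): [D F]
  4. access Q: MISS. Cache (old->new): [D F Q]
  5. access D: HIT. Cache (old->new): [D F Q]
  6. access F: HIT. Cache (old->new): [D F Q]
  7. access E: MISS. Cache (old->new): [D F Q E]
  8. access F: HIT. Cache (old->new): [D F Q E]
  9. access F: HIT. Cache (old->new): [D F Q E]
  10. access F: HIT. Cache (old->new): [D F Q E]
  11. access D: HIT. Cache (old->new): [D F Q E]
  12. access D: HIT. Cache (old->new): [D F Q E]
  13. access D: HIT. Cache (old->new): [D F Q E]
  14. access Q: HIT. Cache (old->new): [D F Q E]
  15. access D: HIT. Cache (old->new): [D F Q E]
  16. access D: HIT. Cache (old->new): [D F Q E]
  17. access E: HIT. Cache (old->new): [D F Q E]
  18. access D: HIT. Cache (old->new): [D F Q E]
  19. access D: HIT. Cache (old->new): [D F Q E]
  20. access Q: HIT. Cache (old->new): [D F Q E]
  21. access E: HIT. Cache (old->new): [D F Q E]
  22. access E: HIT. Cache (old->new): [D F Q E]
  23. access E: HIT. Cache (old->new): [D F Q E]
  24. access B: MISS. Cache (old->new): [D F Q E B]
  25. access E: HIT. Cache (old->new): [D F Q E B]
  26. access Q: HIT. Cache (old->new): [D F Q E B]
  27. access A: MISS. Cache (old->new): [D F Q E B A]
  28. access E: HIT. Cache (old->new): [D F Q E B A]
  29. access A: HIT. Cache (old->new): [D F Q E B A]
  30. access A: HIT. Cache (old->new): [D F Q E B A]
  31. access E: HIT. Cache (old->new): [D F Q E B A]
  32. access E: HIT. Cache (old->new): [D F Q E B A]
  33. access D: HIT. Cache (old->new): [D F Q E B A]
  34. access F: HIT. Cache (old->new): [D F Q E B A]
  35. access A: HIT. Cache (old->new): [D F Q E B A]
  36. access E: HIT. Cache (old->new): [D F Q E B A]
  37. access Z: MISS, evict D. Cache (old->new): [F Q E B A Z]
Total: 30 hits, 7 misses, 1 evictions

Answer: F Q E B A Z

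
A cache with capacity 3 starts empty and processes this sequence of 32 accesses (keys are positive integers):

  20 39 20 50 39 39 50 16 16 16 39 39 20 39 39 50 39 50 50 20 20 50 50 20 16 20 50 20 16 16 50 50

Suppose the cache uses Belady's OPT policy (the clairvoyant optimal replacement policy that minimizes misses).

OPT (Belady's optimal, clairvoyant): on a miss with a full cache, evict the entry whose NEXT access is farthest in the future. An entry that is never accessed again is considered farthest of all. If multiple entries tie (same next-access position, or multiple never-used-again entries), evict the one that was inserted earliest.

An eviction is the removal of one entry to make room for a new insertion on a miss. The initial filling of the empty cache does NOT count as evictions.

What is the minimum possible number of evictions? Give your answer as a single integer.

OPT (Belady) simulation (capacity=3):
  1. access 20: MISS. Cache: [20]
  2. access 39: MISS. Cache: [20 39]
  3. access 20: HIT. Next use of 20: step 13. Cache: [20 39]
  4. access 50: MISS. Cache: [20 39 50]
  5. access 39: HIT. Next use of 39: step 6. Cache: [20 39 50]
  6. access 39: HIT. Next use of 39: step 11. Cache: [20 39 50]
  7. access 50: HIT. Next use of 50: step 16. Cache: [20 39 50]
  8. access 16: MISS, evict 50 (next use: step 16). Cache: [20 39 16]
  9. access 16: HIT. Next use of 16: step 10. Cache: [20 39 16]
  10. access 16: HIT. Next use of 16: step 25. Cache: [20 39 16]
  11. access 39: HIT. Next use of 39: step 12. Cache: [20 39 16]
  12. access 39: HIT. Next use of 39: step 14. Cache: [20 39 16]
  13. access 20: HIT. Next use of 20: step 20. Cache: [20 39 16]
  14. access 39: HIT. Next use of 39: step 15. Cache: [20 39 16]
  15. access 39: HIT. Next use of 39: step 17. Cache: [20 39 16]
  16. access 50: MISS, evict 16 (next use: step 25). Cache: [20 39 50]
  17. access 39: HIT. Next use of 39: never. Cache: [20 39 50]
  18. access 50: HIT. Next use of 50: step 19. Cache: [20 39 50]
  19. access 50: HIT. Next use of 50: step 22. Cache: [20 39 50]
  20. access 20: HIT. Next use of 20: step 21. Cache: [20 39 50]
  21. access 20: HIT. Next use of 20: step 24. Cache: [20 39 50]
  22. access 50: HIT. Next use of 50: step 23. Cache: [20 39 50]
  23. access 50: HIT. Next use of 50: step 27. Cache: [20 39 50]
  24. access 20: HIT. Next use of 20: step 26. Cache: [20 39 50]
  25. access 16: MISS, evict 39 (next use: never). Cache: [20 50 16]
  26. access 20: HIT. Next use of 20: step 28. Cache: [20 50 16]
  27. access 50: HIT. Next use of 50: step 31. Cache: [20 50 16]
  28. access 20: HIT. Next use of 20: never. Cache: [20 50 16]
  29. access 16: HIT. Next use of 16: step 30. Cache: [20 50 16]
  30. access 16: HIT. Next use of 16: never. Cache: [20 50 16]
  31. access 50: HIT. Next use of 50: step 32. Cache: [20 50 16]
  32. access 50: HIT. Next use of 50: never. Cache: [20 50 16]
Total: 26 hits, 6 misses, 3 evictions

Answer: 3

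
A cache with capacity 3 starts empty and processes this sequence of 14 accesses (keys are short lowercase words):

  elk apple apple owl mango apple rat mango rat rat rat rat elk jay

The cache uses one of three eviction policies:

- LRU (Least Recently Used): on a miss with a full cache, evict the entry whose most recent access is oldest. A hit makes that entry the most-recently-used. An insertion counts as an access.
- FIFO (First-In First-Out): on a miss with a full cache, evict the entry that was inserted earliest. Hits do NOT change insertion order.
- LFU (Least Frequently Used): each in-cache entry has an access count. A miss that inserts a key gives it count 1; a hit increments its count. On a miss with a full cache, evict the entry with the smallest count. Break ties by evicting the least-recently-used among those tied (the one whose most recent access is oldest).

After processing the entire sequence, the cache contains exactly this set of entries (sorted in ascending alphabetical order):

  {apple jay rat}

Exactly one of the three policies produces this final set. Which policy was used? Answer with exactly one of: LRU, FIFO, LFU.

Answer: LFU

Derivation:
Simulating under each policy and comparing final sets:
  LRU: final set = {elk jay rat} -> differs
  FIFO: final set = {elk jay rat} -> differs
  LFU: final set = {apple jay rat} -> MATCHES target
Only LFU produces the target set.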